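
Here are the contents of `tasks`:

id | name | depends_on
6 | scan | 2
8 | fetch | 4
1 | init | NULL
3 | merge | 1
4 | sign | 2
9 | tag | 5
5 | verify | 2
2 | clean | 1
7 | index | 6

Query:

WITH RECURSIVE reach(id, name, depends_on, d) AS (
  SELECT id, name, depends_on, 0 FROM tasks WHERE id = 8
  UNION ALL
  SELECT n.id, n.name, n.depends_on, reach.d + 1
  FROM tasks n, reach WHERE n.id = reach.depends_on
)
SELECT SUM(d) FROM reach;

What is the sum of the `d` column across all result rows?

Base: id=8 (fetch), depends_on=4, d 0.
Iteration 1: join on id=4 -> sign (id 4, depends_on=2, d 1).
Iteration 2: join on id=2 -> clean (id 2, depends_on=1, d 2).
Iteration 3: join on id=1 -> init (id 1, depends_on=NULL, d 3).
Iteration 4: depends_on is NULL; no match; recursion stops.
SUM(d) = 0 + 1 + 2 + 3 = 6.

6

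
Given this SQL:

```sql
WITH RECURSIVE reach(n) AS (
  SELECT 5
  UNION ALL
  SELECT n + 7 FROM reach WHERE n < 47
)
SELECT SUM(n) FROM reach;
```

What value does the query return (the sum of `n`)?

Base: n=5.
Iteration 1: 5 < 47 holds -> n = 5 + 7 = 12.
Iteration 2: 12 < 47 holds -> n = 12 + 7 = 19.
Iteration 3: 19 < 47 holds -> n = 19 + 7 = 26.
Iteration 4: 26 < 47 holds -> n = 26 + 7 = 33.
Iteration 5: 33 < 47 holds -> n = 33 + 7 = 40.
Iteration 6: 40 < 47 holds -> n = 40 + 7 = 47.
Iteration 7: 47 < 47 fails; recursion stops.
SUM(n) = 5 + 12 + 19 + 26 + 33 + 40 + 47 = 182.

182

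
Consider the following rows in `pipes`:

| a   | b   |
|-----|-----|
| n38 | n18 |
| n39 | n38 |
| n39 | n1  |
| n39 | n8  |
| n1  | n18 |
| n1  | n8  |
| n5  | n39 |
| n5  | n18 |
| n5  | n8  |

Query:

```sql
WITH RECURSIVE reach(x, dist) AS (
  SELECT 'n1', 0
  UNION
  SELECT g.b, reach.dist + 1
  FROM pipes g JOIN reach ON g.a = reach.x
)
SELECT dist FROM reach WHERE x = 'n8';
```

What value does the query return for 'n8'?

Base: (n1, dist=0).
Iteration 1: edges from {n1} -> (n18, dist=1), (n8, dist=1).
Iteration 2: no outgoing edges from {n18,n8}; recursion stops.

1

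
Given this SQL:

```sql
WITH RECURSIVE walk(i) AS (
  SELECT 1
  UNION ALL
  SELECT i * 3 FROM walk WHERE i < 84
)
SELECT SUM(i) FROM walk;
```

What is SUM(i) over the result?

364

Base: i=1.
Iteration 1: 1 < 84 holds -> i = 1 * 3 = 3.
Iteration 2: 3 < 84 holds -> i = 3 * 3 = 9.
Iteration 3: 9 < 84 holds -> i = 9 * 3 = 27.
Iteration 4: 27 < 84 holds -> i = 27 * 3 = 81.
Iteration 5: 81 < 84 holds -> i = 81 * 3 = 243.
Iteration 6: 243 < 84 fails; recursion stops.
SUM(i) = 1 + 3 + 9 + 27 + 81 + 243 = 364.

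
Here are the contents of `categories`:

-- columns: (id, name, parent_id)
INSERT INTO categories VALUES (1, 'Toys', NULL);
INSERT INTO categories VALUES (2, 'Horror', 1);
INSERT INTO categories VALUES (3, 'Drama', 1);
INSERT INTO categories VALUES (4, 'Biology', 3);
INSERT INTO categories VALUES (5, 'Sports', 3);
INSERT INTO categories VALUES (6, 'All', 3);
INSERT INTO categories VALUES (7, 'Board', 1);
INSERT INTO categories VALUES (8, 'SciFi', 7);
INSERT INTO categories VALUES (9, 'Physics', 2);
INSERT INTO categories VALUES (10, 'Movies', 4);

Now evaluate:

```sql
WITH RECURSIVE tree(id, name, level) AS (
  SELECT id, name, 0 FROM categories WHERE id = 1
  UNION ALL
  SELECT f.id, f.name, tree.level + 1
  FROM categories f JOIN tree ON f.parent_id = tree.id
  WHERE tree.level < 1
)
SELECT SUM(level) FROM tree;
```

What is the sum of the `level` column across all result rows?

Base: id=1 (Toys) at level 0.
Iteration 1: rows with parent_id in {1} -> Horror (id 2, level 1), Drama (id 3, level 1), Board (id 7, level 1).
Iteration 2: level < 1 fails for all current rows; recursion stops.
SUM(level) = 0 + 1 + 1 + 1 = 3.

3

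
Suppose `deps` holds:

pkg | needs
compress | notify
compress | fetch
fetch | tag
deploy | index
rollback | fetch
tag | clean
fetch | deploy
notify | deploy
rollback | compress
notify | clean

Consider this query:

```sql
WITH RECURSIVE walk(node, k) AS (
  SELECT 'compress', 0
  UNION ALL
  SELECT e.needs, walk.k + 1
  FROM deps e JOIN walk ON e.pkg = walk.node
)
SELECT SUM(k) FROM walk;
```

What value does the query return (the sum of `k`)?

19

Base: (compress, k=0).
Iteration 1: edges from {compress} -> (fetch, k=1), (notify, k=1).
Iteration 2: edges from {fetch,notify} -> (clean, k=2), (deploy, k=2) x2, (tag, k=2). [UNION ALL keeps all 4 new rows, including repeats]
Iteration 3: edges from {clean,deploy,tag} -> (clean, k=3), (index, k=3) x2. [UNION ALL keeps all 3 new rows, including repeats]
Iteration 4: no outgoing edges from {clean,index}; recursion stops.
SUM(k) = 0 + 1 + 1 + 2 + 2 + 2 + 2 + 3 + 3 + 3 = 19.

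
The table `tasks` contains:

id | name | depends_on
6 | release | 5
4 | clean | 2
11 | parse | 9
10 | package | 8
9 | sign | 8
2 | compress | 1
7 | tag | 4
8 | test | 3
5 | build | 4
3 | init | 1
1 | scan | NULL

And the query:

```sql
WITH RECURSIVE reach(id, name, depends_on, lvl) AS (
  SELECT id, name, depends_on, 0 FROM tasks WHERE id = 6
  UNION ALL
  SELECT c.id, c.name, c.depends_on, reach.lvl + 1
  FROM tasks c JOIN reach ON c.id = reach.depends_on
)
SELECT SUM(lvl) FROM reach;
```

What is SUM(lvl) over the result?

10

Base: id=6 (release), depends_on=5, lvl 0.
Iteration 1: join on id=5 -> build (id 5, depends_on=4, lvl 1).
Iteration 2: join on id=4 -> clean (id 4, depends_on=2, lvl 2).
Iteration 3: join on id=2 -> compress (id 2, depends_on=1, lvl 3).
Iteration 4: join on id=1 -> scan (id 1, depends_on=NULL, lvl 4).
Iteration 5: depends_on is NULL; no match; recursion stops.
SUM(lvl) = 0 + 1 + 2 + 3 + 4 = 10.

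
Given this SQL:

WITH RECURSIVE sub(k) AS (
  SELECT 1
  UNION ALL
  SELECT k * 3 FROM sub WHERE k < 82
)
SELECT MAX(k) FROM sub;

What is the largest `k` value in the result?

Base: k=1.
Iteration 1: 1 < 82 holds -> k = 1 * 3 = 3.
Iteration 2: 3 < 82 holds -> k = 3 * 3 = 9.
Iteration 3: 9 < 82 holds -> k = 9 * 3 = 27.
Iteration 4: 27 < 82 holds -> k = 27 * 3 = 81.
Iteration 5: 81 < 82 holds -> k = 81 * 3 = 243.
Iteration 6: 243 < 82 fails; recursion stops.
k values: 1, 3, 9, 27, 81, 243; the maximum is 243.

243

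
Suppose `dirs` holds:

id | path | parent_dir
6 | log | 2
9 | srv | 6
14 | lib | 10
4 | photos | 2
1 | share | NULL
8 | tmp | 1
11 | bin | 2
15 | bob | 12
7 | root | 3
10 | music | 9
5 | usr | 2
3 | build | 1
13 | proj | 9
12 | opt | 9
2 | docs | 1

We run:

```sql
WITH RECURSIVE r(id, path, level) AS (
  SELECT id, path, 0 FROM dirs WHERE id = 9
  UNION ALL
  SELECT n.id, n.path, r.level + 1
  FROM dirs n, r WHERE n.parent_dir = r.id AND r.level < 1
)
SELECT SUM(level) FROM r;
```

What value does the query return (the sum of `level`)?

Base: id=9 (srv) at level 0.
Iteration 1: rows with parent_dir in {9} -> music (id 10, level 1), opt (id 12, level 1), proj (id 13, level 1).
Iteration 2: level < 1 fails for all current rows; recursion stops.
SUM(level) = 0 + 1 + 1 + 1 = 3.

3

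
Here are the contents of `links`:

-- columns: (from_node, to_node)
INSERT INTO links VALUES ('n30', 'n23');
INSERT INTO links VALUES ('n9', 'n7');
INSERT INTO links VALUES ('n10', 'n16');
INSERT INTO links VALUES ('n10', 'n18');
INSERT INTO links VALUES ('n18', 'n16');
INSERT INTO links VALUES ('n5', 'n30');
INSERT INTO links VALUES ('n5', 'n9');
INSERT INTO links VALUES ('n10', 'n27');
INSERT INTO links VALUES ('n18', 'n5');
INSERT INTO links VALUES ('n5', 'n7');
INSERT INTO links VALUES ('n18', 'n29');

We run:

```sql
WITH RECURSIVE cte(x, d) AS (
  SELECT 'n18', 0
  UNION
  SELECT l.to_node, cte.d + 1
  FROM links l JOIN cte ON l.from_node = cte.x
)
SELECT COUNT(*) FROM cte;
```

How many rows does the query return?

9

Base: (n18, d=0).
Iteration 1: edges from {n18} -> (n16, d=1), (n29, d=1), (n5, d=1).
Iteration 2: edges from {n16,n29,n5} -> (n30, d=2), (n7, d=2), (n9, d=2).
Iteration 3: edges from {n30,n7,n9} -> (n23, d=3), (n7, d=3).
Iteration 4: no outgoing edges from {n23,n7}; recursion stops.
Total rows emitted: 9.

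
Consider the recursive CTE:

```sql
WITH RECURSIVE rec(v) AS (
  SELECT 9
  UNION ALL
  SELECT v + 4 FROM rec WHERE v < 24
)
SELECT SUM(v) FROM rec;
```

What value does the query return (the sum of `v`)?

Base: v=9.
Iteration 1: 9 < 24 holds -> v = 9 + 4 = 13.
Iteration 2: 13 < 24 holds -> v = 13 + 4 = 17.
Iteration 3: 17 < 24 holds -> v = 17 + 4 = 21.
Iteration 4: 21 < 24 holds -> v = 21 + 4 = 25.
Iteration 5: 25 < 24 fails; recursion stops.
SUM(v) = 9 + 13 + 17 + 21 + 25 = 85.

85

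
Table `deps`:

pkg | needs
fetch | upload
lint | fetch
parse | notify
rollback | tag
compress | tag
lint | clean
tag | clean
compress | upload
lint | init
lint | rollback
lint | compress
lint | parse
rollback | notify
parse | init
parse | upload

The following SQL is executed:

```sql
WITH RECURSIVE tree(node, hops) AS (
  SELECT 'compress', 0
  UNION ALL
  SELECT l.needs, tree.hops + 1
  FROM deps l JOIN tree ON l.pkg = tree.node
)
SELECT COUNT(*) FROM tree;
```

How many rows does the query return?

Base: (compress, hops=0).
Iteration 1: edges from {compress} -> (tag, hops=1), (upload, hops=1).
Iteration 2: edges from {tag,upload} -> (clean, hops=2).
Iteration 3: no outgoing edges from {clean}; recursion stops.
Total rows emitted: 4.

4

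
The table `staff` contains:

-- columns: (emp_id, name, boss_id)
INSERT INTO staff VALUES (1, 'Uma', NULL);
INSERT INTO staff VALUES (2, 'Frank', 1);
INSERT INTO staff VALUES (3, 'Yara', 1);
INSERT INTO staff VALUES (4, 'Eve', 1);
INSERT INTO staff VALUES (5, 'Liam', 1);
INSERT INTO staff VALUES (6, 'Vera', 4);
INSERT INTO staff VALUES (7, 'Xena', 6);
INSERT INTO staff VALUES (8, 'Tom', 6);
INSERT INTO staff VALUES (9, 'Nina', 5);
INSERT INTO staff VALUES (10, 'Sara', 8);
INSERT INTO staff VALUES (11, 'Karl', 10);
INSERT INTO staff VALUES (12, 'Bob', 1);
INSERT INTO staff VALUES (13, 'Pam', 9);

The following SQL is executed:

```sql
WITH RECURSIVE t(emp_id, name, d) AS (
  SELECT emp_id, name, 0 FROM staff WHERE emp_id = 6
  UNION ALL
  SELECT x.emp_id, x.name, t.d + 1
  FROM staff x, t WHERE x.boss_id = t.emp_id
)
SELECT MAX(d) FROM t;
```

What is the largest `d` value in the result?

3

Base: emp_id=6 (Vera) at d 0.
Iteration 1: rows with boss_id in {6} -> Xena (id 7, d 1), Tom (id 8, d 1).
Iteration 2: rows with boss_id in {7,8} -> Sara (id 10, d 2).
Iteration 3: rows with boss_id in {10} -> Karl (id 11, d 3).
Iteration 4: no rows with boss_id in {11}; recursion stops.
d values: 0, 1, 1, 2, 3; the maximum is 3.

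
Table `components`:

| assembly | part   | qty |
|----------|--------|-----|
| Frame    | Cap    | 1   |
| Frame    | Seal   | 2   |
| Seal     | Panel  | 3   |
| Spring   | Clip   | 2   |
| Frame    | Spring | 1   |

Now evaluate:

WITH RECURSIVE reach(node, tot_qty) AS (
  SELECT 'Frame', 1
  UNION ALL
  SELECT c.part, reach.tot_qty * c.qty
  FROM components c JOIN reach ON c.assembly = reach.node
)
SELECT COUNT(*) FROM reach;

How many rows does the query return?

6

Base: (Frame, tot_qty=1).
Iteration 1: components of {Frame} -> Cap = 1*1 = 1, Seal = 1*2 = 2, Spring = 1*1 = 1.
Iteration 2: components of {Cap,Seal,Spring} -> Clip = 1*2 = 2, Panel = 2*3 = 6.
Iteration 3: no further components; recursion stops.
Total rows emitted: 6.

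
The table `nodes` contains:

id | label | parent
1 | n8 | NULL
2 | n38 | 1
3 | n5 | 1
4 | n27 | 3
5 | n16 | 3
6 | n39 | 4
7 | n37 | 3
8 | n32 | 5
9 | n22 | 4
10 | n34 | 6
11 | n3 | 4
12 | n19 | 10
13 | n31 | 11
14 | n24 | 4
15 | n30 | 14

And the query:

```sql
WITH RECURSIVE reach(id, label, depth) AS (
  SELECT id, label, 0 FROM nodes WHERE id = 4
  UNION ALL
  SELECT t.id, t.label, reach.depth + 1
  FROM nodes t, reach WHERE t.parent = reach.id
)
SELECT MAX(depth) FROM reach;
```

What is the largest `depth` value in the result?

3

Base: id=4 (n27) at depth 0.
Iteration 1: rows with parent in {4} -> n39 (id 6, depth 1), n22 (id 9, depth 1), n3 (id 11, depth 1), n24 (id 14, depth 1).
Iteration 2: rows with parent in {6,9,11,14} -> n34 (id 10, depth 2), n31 (id 13, depth 2), n30 (id 15, depth 2).
Iteration 3: rows with parent in {10,13,15} -> n19 (id 12, depth 3).
Iteration 4: no rows with parent in {12}; recursion stops.
depth values: 0, 1, 1, 1, 1, 2, 2, 2, 3; the maximum is 3.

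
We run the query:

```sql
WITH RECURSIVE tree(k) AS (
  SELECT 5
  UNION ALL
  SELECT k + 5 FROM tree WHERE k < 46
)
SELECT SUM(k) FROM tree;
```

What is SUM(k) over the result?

275

Base: k=5.
Iteration 1: 5 < 46 holds -> k = 5 + 5 = 10.
Iteration 2: 10 < 46 holds -> k = 10 + 5 = 15.
Iteration 3: 15 < 46 holds -> k = 15 + 5 = 20.
Iteration 4: 20 < 46 holds -> k = 20 + 5 = 25.
Iteration 5: 25 < 46 holds -> k = 25 + 5 = 30.
Iteration 6: 30 < 46 holds -> k = 30 + 5 = 35.
Iteration 7: 35 < 46 holds -> k = 35 + 5 = 40.
Iteration 8: 40 < 46 holds -> k = 40 + 5 = 45.
Iteration 9: 45 < 46 holds -> k = 45 + 5 = 50.
Iteration 10: 50 < 46 fails; recursion stops.
SUM(k) = 5 + 10 + 15 + 20 + 25 + 30 + 35 + 40 + 45 + 50 = 275.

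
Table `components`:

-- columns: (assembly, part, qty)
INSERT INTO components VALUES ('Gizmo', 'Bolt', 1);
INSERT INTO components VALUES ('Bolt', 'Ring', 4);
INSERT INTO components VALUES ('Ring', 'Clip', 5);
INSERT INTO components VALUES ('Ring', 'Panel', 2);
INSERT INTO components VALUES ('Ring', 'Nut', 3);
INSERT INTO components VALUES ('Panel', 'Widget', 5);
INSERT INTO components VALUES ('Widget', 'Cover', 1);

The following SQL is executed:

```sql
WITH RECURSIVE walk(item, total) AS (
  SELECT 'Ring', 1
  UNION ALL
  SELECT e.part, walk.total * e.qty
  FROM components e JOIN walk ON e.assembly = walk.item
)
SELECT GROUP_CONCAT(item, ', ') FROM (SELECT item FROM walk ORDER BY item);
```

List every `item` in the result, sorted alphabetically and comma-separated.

Clip, Cover, Nut, Panel, Ring, Widget

Base: (Ring, total=1).
Iteration 1: components of {Ring} -> Clip = 1*5 = 5, Nut = 1*3 = 3, Panel = 1*2 = 2.
Iteration 2: components of {Clip,Nut,Panel} -> Widget = 2*5 = 10.
Iteration 3: components of {Widget} -> Cover = 10*1 = 10.
Iteration 4: no further components; recursion stops.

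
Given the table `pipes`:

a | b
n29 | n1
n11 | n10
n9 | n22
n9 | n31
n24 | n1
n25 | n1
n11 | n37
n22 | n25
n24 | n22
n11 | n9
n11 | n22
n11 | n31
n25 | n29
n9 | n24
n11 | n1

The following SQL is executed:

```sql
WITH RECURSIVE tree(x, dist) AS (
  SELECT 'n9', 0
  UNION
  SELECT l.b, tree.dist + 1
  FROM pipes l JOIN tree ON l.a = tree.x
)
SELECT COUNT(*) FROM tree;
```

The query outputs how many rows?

Base: (n9, dist=0).
Iteration 1: edges from {n9} -> (n22, dist=1), (n24, dist=1), (n31, dist=1).
Iteration 2: edges from {n22,n24,n31} -> (n1, dist=2), (n22, dist=2), (n25, dist=2).
Iteration 3: edges from {n1,n22,n25} -> (n1, dist=3), (n25, dist=3), (n29, dist=3).
Iteration 4: edges from {n1,n25,n29} -> (n1, dist=4), (n29, dist=4). [UNION drops 1 duplicate row(s)]
Iteration 5: edges from {n1,n29} -> (n1, dist=5).
Iteration 6: no outgoing edges from {n1}; recursion stops.
Total rows emitted: 13.

13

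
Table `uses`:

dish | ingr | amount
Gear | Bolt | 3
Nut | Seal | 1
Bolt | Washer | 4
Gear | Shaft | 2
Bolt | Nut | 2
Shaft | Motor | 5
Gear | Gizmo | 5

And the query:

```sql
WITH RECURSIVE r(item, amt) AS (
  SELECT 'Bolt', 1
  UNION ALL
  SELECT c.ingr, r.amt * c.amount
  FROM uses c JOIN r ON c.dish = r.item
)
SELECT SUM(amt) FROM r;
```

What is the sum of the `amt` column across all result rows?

9

Base: (Bolt, amt=1).
Iteration 1: components of {Bolt} -> Nut = 1*2 = 2, Washer = 1*4 = 4.
Iteration 2: components of {Nut,Washer} -> Seal = 2*1 = 2.
Iteration 3: no further components; recursion stops.
SUM(amt) = 1 + 2 + 4 + 2 = 9.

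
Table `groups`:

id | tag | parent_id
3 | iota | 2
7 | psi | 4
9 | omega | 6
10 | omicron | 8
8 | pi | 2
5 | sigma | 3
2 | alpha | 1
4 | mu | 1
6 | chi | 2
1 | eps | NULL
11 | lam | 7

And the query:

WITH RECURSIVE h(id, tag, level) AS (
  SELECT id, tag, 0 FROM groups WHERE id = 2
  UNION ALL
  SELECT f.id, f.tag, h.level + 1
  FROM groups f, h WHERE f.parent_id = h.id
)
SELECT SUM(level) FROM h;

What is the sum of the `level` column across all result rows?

9

Base: id=2 (alpha) at level 0.
Iteration 1: rows with parent_id in {2} -> iota (id 3, level 1), chi (id 6, level 1), pi (id 8, level 1).
Iteration 2: rows with parent_id in {3,6,8} -> sigma (id 5, level 2), omega (id 9, level 2), omicron (id 10, level 2).
Iteration 3: no rows with parent_id in {5,9,10}; recursion stops.
SUM(level) = 0 + 1 + 1 + 1 + 2 + 2 + 2 = 9.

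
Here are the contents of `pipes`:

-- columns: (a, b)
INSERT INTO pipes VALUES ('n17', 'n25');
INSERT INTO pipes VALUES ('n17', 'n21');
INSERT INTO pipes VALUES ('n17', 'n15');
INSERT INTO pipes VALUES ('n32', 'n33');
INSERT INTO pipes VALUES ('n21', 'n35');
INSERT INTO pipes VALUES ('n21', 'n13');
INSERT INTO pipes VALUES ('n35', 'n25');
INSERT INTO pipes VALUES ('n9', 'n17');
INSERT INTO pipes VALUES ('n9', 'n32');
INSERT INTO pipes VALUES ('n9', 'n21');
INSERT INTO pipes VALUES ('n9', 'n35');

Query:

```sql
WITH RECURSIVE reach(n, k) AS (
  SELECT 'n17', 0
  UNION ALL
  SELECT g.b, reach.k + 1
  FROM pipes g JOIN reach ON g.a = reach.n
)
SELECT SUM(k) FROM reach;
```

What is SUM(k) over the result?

10

Base: (n17, k=0).
Iteration 1: edges from {n17} -> (n15, k=1), (n21, k=1), (n25, k=1).
Iteration 2: edges from {n15,n21,n25} -> (n13, k=2), (n35, k=2).
Iteration 3: edges from {n13,n35} -> (n25, k=3).
Iteration 4: no outgoing edges from {n25}; recursion stops.
SUM(k) = 0 + 1 + 1 + 1 + 2 + 2 + 3 = 10.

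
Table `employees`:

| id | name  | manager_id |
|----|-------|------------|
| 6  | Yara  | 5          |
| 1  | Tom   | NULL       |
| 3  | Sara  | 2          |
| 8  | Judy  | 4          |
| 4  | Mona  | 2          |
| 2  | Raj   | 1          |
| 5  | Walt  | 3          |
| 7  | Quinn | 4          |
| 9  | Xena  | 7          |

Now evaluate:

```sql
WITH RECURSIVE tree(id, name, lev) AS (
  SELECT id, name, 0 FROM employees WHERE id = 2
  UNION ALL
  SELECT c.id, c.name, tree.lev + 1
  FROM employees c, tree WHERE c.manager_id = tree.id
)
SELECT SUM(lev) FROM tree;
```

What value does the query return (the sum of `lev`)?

Base: id=2 (Raj) at lev 0.
Iteration 1: rows with manager_id in {2} -> Sara (id 3, lev 1), Mona (id 4, lev 1).
Iteration 2: rows with manager_id in {3,4} -> Walt (id 5, lev 2), Quinn (id 7, lev 2), Judy (id 8, lev 2).
Iteration 3: rows with manager_id in {5,7,8} -> Yara (id 6, lev 3), Xena (id 9, lev 3).
Iteration 4: no rows with manager_id in {6,9}; recursion stops.
SUM(lev) = 0 + 1 + 1 + 2 + 2 + 2 + 3 + 3 = 14.

14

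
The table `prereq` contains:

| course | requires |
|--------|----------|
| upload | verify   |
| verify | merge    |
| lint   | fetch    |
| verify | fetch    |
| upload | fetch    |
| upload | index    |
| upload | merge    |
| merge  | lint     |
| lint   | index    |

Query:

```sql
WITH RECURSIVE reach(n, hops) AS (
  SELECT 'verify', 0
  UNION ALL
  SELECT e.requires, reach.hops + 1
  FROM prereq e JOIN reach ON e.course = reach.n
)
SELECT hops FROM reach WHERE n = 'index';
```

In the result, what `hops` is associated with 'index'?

Base: (verify, hops=0).
Iteration 1: edges from {verify} -> (fetch, hops=1), (merge, hops=1).
Iteration 2: edges from {fetch,merge} -> (lint, hops=2).
Iteration 3: edges from {lint} -> (fetch, hops=3), (index, hops=3).
Iteration 4: no outgoing edges from {fetch,index}; recursion stops.

3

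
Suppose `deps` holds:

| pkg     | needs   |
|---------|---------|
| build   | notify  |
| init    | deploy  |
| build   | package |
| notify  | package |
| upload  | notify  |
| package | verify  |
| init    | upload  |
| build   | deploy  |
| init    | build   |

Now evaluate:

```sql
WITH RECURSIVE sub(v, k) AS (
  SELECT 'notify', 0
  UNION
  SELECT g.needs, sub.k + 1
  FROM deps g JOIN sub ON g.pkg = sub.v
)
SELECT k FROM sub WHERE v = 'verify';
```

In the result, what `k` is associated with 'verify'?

2

Base: (notify, k=0).
Iteration 1: edges from {notify} -> (package, k=1).
Iteration 2: edges from {package} -> (verify, k=2).
Iteration 3: no outgoing edges from {verify}; recursion stops.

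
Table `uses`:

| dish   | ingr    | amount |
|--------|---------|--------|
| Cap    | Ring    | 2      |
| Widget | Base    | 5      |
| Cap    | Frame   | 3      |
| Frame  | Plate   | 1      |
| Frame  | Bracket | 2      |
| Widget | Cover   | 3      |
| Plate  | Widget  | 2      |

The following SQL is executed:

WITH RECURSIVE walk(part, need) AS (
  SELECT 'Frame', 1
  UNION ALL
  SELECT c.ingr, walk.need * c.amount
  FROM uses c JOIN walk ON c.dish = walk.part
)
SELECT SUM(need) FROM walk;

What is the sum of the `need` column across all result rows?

22

Base: (Frame, need=1).
Iteration 1: components of {Frame} -> Bracket = 1*2 = 2, Plate = 1*1 = 1.
Iteration 2: components of {Bracket,Plate} -> Widget = 1*2 = 2.
Iteration 3: components of {Widget} -> Base = 2*5 = 10, Cover = 2*3 = 6.
Iteration 4: no further components; recursion stops.
SUM(need) = 1 + 1 + 2 + 2 + 6 + 10 = 22.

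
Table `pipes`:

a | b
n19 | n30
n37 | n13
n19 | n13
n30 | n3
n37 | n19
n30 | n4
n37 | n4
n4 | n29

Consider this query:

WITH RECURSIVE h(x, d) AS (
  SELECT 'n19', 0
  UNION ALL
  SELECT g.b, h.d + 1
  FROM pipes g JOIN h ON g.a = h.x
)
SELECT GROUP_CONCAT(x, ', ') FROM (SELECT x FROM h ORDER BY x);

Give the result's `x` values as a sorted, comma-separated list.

Base: (n19, d=0).
Iteration 1: edges from {n19} -> (n13, d=1), (n30, d=1).
Iteration 2: edges from {n13,n30} -> (n3, d=2), (n4, d=2).
Iteration 3: edges from {n3,n4} -> (n29, d=3).
Iteration 4: no outgoing edges from {n29}; recursion stops.

n13, n19, n29, n3, n30, n4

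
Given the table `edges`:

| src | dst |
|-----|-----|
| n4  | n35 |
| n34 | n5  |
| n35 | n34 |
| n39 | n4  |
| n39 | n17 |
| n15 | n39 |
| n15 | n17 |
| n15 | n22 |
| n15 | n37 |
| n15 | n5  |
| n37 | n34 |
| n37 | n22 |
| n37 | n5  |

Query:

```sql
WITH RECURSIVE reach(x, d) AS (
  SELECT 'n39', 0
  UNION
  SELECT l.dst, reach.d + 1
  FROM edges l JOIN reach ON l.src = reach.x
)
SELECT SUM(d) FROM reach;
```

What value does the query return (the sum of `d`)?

11

Base: (n39, d=0).
Iteration 1: edges from {n39} -> (n17, d=1), (n4, d=1).
Iteration 2: edges from {n17,n4} -> (n35, d=2).
Iteration 3: edges from {n35} -> (n34, d=3).
Iteration 4: edges from {n34} -> (n5, d=4).
Iteration 5: no outgoing edges from {n5}; recursion stops.
SUM(d) = 0 + 1 + 1 + 2 + 3 + 4 = 11.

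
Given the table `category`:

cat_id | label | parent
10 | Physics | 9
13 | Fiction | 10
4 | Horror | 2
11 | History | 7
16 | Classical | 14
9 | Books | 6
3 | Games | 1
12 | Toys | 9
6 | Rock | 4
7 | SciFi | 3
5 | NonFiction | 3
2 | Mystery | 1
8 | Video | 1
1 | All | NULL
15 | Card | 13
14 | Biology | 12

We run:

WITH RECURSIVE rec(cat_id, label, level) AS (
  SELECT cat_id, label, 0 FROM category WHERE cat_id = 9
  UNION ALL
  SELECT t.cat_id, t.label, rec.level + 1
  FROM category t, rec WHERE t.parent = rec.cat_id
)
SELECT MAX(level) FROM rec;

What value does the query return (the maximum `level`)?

3

Base: cat_id=9 (Books) at level 0.
Iteration 1: rows with parent in {9} -> Physics (id 10, level 1), Toys (id 12, level 1).
Iteration 2: rows with parent in {10,12} -> Fiction (id 13, level 2), Biology (id 14, level 2).
Iteration 3: rows with parent in {13,14} -> Card (id 15, level 3), Classical (id 16, level 3).
Iteration 4: no rows with parent in {15,16}; recursion stops.
level values: 0, 1, 1, 2, 2, 3, 3; the maximum is 3.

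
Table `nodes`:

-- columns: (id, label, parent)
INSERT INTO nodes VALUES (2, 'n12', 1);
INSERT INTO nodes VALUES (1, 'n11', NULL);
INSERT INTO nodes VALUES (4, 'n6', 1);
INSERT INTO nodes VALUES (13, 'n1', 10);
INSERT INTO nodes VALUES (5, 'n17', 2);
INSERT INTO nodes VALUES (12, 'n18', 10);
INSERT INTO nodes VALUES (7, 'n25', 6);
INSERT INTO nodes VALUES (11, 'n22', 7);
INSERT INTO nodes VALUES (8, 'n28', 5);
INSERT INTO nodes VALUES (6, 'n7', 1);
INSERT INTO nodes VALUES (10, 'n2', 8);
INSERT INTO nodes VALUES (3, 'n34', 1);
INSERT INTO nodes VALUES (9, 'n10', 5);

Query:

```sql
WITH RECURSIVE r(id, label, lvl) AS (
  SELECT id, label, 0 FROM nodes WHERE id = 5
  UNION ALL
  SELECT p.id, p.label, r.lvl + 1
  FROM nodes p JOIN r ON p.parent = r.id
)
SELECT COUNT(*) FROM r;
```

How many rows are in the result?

6

Base: id=5 (n17) at lvl 0.
Iteration 1: rows with parent in {5} -> n28 (id 8, lvl 1), n10 (id 9, lvl 1).
Iteration 2: rows with parent in {8,9} -> n2 (id 10, lvl 2).
Iteration 3: rows with parent in {10} -> n18 (id 12, lvl 3), n1 (id 13, lvl 3).
Iteration 4: no rows with parent in {12,13}; recursion stops.
Total rows emitted: 6.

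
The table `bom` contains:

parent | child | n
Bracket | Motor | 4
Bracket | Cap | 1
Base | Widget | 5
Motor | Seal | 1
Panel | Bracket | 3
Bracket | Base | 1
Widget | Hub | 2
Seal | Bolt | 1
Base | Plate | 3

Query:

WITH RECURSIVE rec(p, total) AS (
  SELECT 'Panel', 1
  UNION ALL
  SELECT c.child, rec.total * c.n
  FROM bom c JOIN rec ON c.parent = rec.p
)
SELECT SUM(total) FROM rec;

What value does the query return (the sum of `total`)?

Base: (Panel, total=1).
Iteration 1: components of {Panel} -> Bracket = 1*3 = 3.
Iteration 2: components of {Bracket} -> Base = 3*1 = 3, Cap = 3*1 = 3, Motor = 3*4 = 12.
Iteration 3: components of {Base,Cap,Motor} -> Plate = 3*3 = 9, Seal = 12*1 = 12, Widget = 3*5 = 15.
Iteration 4: components of {Plate,Seal,Widget} -> Bolt = 12*1 = 12, Hub = 15*2 = 30.
Iteration 5: no further components; recursion stops.
SUM(total) = 1 + 3 + 3 + 12 + 3 + 9 + 15 + 12 + 30 + 12 = 100.

100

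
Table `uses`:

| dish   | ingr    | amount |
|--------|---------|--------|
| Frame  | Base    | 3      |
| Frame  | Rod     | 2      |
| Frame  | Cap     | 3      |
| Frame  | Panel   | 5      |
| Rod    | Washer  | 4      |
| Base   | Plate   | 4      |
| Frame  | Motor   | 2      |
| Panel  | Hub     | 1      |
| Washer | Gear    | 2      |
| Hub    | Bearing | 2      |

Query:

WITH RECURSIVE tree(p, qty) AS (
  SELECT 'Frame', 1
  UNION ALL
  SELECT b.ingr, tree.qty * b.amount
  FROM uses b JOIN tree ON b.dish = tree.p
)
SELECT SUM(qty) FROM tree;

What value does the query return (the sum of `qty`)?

67

Base: (Frame, qty=1).
Iteration 1: components of {Frame} -> Base = 1*3 = 3, Cap = 1*3 = 3, Motor = 1*2 = 2, Panel = 1*5 = 5, Rod = 1*2 = 2.
Iteration 2: components of {Base,Cap,Motor,Panel,Rod} -> Hub = 5*1 = 5, Plate = 3*4 = 12, Washer = 2*4 = 8.
Iteration 3: components of {Hub,Plate,Washer} -> Bearing = 5*2 = 10, Gear = 8*2 = 16.
Iteration 4: no further components; recursion stops.
SUM(qty) = 1 + 3 + 2 + 3 + 5 + 2 + 12 + 8 + 5 + 16 + 10 = 67.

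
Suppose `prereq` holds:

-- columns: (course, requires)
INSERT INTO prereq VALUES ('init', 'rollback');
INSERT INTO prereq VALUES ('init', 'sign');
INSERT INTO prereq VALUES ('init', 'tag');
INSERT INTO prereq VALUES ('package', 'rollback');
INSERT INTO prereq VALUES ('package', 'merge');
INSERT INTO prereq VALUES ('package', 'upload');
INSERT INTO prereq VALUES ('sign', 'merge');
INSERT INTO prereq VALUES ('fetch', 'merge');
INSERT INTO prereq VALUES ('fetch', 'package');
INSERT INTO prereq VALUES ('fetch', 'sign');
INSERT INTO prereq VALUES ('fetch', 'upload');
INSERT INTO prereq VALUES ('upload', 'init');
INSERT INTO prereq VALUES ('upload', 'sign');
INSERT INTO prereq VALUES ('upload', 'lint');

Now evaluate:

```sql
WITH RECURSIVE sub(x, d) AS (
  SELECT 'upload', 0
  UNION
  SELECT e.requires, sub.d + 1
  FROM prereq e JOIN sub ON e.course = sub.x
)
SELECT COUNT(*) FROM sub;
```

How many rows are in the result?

9

Base: (upload, d=0).
Iteration 1: edges from {upload} -> (init, d=1), (lint, d=1), (sign, d=1).
Iteration 2: edges from {init,lint,sign} -> (merge, d=2), (rollback, d=2), (sign, d=2), (tag, d=2).
Iteration 3: edges from {merge,rollback,sign,tag} -> (merge, d=3).
Iteration 4: no outgoing edges from {merge}; recursion stops.
Total rows emitted: 9.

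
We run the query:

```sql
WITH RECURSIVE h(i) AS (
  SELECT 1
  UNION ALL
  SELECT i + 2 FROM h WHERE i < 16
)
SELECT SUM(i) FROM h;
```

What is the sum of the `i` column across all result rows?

Base: i=1.
Iteration 1: 1 < 16 holds -> i = 1 + 2 = 3.
Iteration 2: 3 < 16 holds -> i = 3 + 2 = 5.
Iteration 3: 5 < 16 holds -> i = 5 + 2 = 7.
Iteration 4: 7 < 16 holds -> i = 7 + 2 = 9.
Iteration 5: 9 < 16 holds -> i = 9 + 2 = 11.
Iteration 6: 11 < 16 holds -> i = 11 + 2 = 13.
Iteration 7: 13 < 16 holds -> i = 13 + 2 = 15.
Iteration 8: 15 < 16 holds -> i = 15 + 2 = 17.
Iteration 9: 17 < 16 fails; recursion stops.
SUM(i) = 1 + 3 + 5 + 7 + 9 + 11 + 13 + 15 + 17 = 81.

81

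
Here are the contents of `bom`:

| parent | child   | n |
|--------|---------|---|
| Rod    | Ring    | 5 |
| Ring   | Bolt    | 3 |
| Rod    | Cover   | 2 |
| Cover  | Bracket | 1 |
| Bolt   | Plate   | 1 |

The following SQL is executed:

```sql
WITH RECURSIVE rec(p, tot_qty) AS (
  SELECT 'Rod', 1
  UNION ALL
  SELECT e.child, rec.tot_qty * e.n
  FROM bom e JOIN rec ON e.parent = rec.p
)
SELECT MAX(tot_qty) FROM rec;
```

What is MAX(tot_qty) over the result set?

15

Base: (Rod, tot_qty=1).
Iteration 1: components of {Rod} -> Cover = 1*2 = 2, Ring = 1*5 = 5.
Iteration 2: components of {Cover,Ring} -> Bolt = 5*3 = 15, Bracket = 2*1 = 2.
Iteration 3: components of {Bolt,Bracket} -> Plate = 15*1 = 15.
Iteration 4: no further components; recursion stops.
tot_qty values: 1, 5, 2, 15, 2, 15; the maximum is 15.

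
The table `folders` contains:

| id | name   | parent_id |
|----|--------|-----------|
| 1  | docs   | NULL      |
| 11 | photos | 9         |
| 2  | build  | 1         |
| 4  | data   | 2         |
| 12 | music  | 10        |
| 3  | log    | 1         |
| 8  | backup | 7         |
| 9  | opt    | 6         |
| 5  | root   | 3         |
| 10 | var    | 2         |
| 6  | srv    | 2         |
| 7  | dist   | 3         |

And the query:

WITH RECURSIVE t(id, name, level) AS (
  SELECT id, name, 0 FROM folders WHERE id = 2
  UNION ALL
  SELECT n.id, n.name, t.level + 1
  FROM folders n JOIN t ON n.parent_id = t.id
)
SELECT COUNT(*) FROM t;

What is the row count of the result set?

Base: id=2 (build) at level 0.
Iteration 1: rows with parent_id in {2} -> data (id 4, level 1), srv (id 6, level 1), var (id 10, level 1).
Iteration 2: rows with parent_id in {4,6,10} -> opt (id 9, level 2), music (id 12, level 2).
Iteration 3: rows with parent_id in {9,12} -> photos (id 11, level 3).
Iteration 4: no rows with parent_id in {11}; recursion stops.
Total rows emitted: 7.

7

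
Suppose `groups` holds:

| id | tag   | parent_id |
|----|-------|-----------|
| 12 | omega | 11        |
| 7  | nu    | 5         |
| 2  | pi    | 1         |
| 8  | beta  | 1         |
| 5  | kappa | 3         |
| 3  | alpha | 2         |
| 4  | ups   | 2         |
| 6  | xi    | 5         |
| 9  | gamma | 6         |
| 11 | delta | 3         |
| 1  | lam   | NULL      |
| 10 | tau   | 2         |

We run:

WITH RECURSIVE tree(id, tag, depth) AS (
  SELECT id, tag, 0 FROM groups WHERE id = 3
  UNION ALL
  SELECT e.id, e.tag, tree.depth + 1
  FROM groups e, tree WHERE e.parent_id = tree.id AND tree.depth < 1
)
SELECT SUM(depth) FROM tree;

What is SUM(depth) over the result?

Base: id=3 (alpha) at depth 0.
Iteration 1: rows with parent_id in {3} -> kappa (id 5, depth 1), delta (id 11, depth 1).
Iteration 2: depth < 1 fails for all current rows; recursion stops.
SUM(depth) = 0 + 1 + 1 = 2.

2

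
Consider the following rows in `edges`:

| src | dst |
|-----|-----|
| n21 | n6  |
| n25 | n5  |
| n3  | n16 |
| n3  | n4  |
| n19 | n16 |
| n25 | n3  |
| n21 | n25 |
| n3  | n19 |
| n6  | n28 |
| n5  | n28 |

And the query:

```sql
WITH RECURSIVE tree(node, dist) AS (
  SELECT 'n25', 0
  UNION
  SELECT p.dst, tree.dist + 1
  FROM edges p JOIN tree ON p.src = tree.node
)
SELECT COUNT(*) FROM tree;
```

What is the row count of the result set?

8

Base: (n25, dist=0).
Iteration 1: edges from {n25} -> (n3, dist=1), (n5, dist=1).
Iteration 2: edges from {n3,n5} -> (n16, dist=2), (n19, dist=2), (n28, dist=2), (n4, dist=2).
Iteration 3: edges from {n16,n19,n28,n4} -> (n16, dist=3).
Iteration 4: no outgoing edges from {n16}; recursion stops.
Total rows emitted: 8.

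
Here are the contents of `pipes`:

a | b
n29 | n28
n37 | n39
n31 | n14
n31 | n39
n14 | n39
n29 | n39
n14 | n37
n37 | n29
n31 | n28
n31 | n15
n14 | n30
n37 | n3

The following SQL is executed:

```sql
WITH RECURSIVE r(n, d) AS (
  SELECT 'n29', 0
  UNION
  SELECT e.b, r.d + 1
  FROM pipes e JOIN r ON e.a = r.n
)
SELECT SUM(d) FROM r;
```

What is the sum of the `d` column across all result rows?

2

Base: (n29, d=0).
Iteration 1: edges from {n29} -> (n28, d=1), (n39, d=1).
Iteration 2: no outgoing edges from {n28,n39}; recursion stops.
SUM(d) = 0 + 1 + 1 = 2.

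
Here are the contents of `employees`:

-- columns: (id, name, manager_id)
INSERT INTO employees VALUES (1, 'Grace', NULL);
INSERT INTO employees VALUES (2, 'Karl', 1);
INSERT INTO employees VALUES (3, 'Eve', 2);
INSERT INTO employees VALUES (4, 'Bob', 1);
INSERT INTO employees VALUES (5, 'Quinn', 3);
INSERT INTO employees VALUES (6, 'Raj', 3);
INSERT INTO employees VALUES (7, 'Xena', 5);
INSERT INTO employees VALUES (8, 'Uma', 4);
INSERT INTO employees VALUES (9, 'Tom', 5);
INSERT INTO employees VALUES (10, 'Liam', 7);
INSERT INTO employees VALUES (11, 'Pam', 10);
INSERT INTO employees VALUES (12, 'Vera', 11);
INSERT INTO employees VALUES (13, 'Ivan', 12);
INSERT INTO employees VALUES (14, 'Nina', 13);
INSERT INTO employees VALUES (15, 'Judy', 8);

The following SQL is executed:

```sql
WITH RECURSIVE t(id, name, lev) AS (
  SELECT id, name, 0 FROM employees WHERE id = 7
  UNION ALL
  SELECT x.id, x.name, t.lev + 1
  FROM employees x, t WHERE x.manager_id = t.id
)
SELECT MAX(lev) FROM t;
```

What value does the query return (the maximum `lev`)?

Base: id=7 (Xena) at lev 0.
Iteration 1: rows with manager_id in {7} -> Liam (id 10, lev 1).
Iteration 2: rows with manager_id in {10} -> Pam (id 11, lev 2).
Iteration 3: rows with manager_id in {11} -> Vera (id 12, lev 3).
Iteration 4: rows with manager_id in {12} -> Ivan (id 13, lev 4).
Iteration 5: rows with manager_id in {13} -> Nina (id 14, lev 5).
Iteration 6: no rows with manager_id in {14}; recursion stops.
lev values: 0, 1, 2, 3, 4, 5; the maximum is 5.

5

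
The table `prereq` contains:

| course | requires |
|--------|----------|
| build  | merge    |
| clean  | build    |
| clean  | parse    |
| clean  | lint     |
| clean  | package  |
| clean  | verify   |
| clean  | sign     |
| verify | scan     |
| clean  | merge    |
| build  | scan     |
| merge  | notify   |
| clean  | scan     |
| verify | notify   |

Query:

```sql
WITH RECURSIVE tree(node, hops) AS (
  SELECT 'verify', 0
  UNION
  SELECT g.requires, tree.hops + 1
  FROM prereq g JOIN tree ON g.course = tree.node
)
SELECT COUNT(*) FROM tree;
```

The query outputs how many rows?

3

Base: (verify, hops=0).
Iteration 1: edges from {verify} -> (notify, hops=1), (scan, hops=1).
Iteration 2: no outgoing edges from {notify,scan}; recursion stops.
Total rows emitted: 3.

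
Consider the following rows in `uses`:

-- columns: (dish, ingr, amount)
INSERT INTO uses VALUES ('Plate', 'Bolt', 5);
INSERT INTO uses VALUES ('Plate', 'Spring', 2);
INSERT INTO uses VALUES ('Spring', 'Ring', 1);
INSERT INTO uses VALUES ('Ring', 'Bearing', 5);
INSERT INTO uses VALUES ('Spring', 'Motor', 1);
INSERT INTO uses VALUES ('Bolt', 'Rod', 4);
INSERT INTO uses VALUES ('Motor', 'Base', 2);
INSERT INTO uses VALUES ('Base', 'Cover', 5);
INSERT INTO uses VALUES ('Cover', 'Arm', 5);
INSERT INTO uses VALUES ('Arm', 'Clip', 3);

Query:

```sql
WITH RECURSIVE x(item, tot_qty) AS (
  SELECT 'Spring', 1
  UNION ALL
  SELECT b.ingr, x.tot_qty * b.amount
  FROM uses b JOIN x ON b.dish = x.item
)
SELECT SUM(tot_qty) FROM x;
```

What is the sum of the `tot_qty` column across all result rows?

220

Base: (Spring, tot_qty=1).
Iteration 1: components of {Spring} -> Motor = 1*1 = 1, Ring = 1*1 = 1.
Iteration 2: components of {Motor,Ring} -> Base = 1*2 = 2, Bearing = 1*5 = 5.
Iteration 3: components of {Base,Bearing} -> Cover = 2*5 = 10.
Iteration 4: components of {Cover} -> Arm = 10*5 = 50.
Iteration 5: components of {Arm} -> Clip = 50*3 = 150.
Iteration 6: no further components; recursion stops.
SUM(tot_qty) = 1 + 1 + 1 + 5 + 2 + 10 + 50 + 150 = 220.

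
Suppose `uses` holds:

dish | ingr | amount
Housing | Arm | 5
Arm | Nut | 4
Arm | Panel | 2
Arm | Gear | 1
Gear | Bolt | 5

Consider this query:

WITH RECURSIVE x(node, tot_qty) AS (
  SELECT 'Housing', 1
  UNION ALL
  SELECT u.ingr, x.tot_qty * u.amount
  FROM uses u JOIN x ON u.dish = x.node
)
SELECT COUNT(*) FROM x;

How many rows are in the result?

Base: (Housing, tot_qty=1).
Iteration 1: components of {Housing} -> Arm = 1*5 = 5.
Iteration 2: components of {Arm} -> Gear = 5*1 = 5, Nut = 5*4 = 20, Panel = 5*2 = 10.
Iteration 3: components of {Gear,Nut,Panel} -> Bolt = 5*5 = 25.
Iteration 4: no further components; recursion stops.
Total rows emitted: 6.

6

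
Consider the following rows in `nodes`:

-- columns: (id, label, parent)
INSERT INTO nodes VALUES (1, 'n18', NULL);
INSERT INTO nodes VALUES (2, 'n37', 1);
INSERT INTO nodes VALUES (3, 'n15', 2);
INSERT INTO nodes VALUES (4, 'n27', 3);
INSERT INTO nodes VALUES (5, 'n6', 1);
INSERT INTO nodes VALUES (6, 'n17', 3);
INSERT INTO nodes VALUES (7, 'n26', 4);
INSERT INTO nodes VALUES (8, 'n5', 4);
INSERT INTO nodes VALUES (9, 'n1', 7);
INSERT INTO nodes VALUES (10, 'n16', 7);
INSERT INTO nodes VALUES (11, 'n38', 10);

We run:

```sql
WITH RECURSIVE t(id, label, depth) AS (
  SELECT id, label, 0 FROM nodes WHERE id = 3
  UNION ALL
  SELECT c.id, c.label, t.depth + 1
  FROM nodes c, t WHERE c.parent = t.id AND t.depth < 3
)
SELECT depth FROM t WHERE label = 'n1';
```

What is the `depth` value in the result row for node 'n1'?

Base: id=3 (n15) at depth 0.
Iteration 1: rows with parent in {3} -> n27 (id 4, depth 1), n17 (id 6, depth 1).
Iteration 2: rows with parent in {4,6} -> n26 (id 7, depth 2), n5 (id 8, depth 2).
Iteration 3: rows with parent in {7,8} -> n1 (id 9, depth 3), n16 (id 10, depth 3).
Iteration 4: depth < 3 fails for all current rows; recursion stops.

3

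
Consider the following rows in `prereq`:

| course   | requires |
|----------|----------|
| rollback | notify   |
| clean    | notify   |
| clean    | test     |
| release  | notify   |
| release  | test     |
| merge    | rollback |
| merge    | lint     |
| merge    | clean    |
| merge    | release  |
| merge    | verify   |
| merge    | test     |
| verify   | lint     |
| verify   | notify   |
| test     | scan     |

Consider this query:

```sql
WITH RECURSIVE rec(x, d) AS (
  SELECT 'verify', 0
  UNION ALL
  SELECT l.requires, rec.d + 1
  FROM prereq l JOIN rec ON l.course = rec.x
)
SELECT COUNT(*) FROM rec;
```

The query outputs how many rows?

Base: (verify, d=0).
Iteration 1: edges from {verify} -> (lint, d=1), (notify, d=1).
Iteration 2: no outgoing edges from {lint,notify}; recursion stops.
Total rows emitted: 3.

3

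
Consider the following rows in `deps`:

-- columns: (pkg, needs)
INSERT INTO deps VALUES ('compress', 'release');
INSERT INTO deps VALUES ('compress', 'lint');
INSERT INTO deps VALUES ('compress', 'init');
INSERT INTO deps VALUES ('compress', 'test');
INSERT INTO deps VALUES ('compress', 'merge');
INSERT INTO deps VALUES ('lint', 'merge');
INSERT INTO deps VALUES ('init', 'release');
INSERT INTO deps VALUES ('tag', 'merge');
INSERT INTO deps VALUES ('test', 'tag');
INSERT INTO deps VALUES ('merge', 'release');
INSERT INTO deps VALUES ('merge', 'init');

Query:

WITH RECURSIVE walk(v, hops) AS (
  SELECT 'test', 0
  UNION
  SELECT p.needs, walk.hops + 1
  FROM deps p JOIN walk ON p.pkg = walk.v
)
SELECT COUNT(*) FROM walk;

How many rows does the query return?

6

Base: (test, hops=0).
Iteration 1: edges from {test} -> (tag, hops=1).
Iteration 2: edges from {tag} -> (merge, hops=2).
Iteration 3: edges from {merge} -> (init, hops=3), (release, hops=3).
Iteration 4: edges from {init,release} -> (release, hops=4).
Iteration 5: no outgoing edges from {release}; recursion stops.
Total rows emitted: 6.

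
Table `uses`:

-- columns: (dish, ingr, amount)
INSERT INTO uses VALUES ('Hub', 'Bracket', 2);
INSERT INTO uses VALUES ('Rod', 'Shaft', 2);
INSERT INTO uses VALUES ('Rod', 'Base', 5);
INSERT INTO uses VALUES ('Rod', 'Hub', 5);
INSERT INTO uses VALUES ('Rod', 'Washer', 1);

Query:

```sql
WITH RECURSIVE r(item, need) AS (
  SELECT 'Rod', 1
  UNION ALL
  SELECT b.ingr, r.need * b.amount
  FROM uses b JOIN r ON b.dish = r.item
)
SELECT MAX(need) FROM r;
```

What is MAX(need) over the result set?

10

Base: (Rod, need=1).
Iteration 1: components of {Rod} -> Base = 1*5 = 5, Hub = 1*5 = 5, Shaft = 1*2 = 2, Washer = 1*1 = 1.
Iteration 2: components of {Base,Hub,Shaft,Washer} -> Bracket = 5*2 = 10.
Iteration 3: no further components; recursion stops.
need values: 1, 5, 1, 2, 5, 10; the maximum is 10.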